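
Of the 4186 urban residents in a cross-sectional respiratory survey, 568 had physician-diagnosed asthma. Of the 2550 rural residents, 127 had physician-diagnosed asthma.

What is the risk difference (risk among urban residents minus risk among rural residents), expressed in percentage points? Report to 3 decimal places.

risk, urban residents = 568/4186 = 0.13569
risk, rural residents = 127/2550 = 0.04980
risk difference = 0.13569 − 0.04980 = 0.08589 → 8.589 percentage points

RD = 8.589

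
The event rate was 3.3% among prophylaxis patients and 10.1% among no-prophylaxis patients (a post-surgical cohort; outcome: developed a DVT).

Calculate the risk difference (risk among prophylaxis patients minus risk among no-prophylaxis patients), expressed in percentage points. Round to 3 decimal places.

risk difference = 0.03300 − 0.10100 = -0.06800 → -6.800 percentage points

RD = -6.800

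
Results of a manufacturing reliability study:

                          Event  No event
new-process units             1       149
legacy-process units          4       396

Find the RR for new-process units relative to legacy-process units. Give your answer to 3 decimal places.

risk, new-process units = 1/150 = 0.00667
risk, legacy-process units = 4/400 = 0.01000
RR = 0.00667 / 0.01000 = 0.667

RR: 0.667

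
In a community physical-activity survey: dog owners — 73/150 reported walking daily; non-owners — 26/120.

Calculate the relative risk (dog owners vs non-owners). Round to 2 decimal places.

risk, dog owners = 73/150 = 0.4867
risk, non-owners = 26/120 = 0.2167
RR = 0.4867 / 0.2167 = 2.25

2.25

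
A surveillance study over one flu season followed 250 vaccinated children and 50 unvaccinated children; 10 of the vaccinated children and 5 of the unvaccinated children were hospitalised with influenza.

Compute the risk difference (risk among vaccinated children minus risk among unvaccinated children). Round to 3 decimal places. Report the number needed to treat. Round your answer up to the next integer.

risk, vaccinated children = 10/250 = 0.04000
risk, unvaccinated children = 5/50 = 0.10000
risk difference = 0.04000 − 0.10000 = -0.060
absolute risk difference = 0.060000
1 / 0.060000 = 16.667 → round up → 17

RD = -0.060; NNT = 17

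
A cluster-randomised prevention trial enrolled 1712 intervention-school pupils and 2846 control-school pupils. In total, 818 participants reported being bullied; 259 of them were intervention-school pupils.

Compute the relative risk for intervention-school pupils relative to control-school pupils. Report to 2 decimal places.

intervention-school pupils without the outcome: 1712 − 259 = 1453
control-school pupils with the outcome: 818 − 259 = 559
control-school pupils without the outcome: 2846 − 559 = 2287
risk, intervention-school pupils = 259/1712 = 0.1513
risk, control-school pupils = 559/2846 = 0.1964
RR = 0.1513 / 0.1964 = 0.77

RR = 0.77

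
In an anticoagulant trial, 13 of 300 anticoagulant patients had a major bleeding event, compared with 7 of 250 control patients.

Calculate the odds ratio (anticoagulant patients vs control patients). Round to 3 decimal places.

odds, anticoagulant patients = 13/287 = 0.04530
odds, control patients = 7/243 = 0.02881
OR = 0.04530 / 0.02881 = 1.572

OR = 1.572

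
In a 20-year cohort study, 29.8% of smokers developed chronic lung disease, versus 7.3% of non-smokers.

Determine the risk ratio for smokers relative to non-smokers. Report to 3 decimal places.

RR = 0.2980 / 0.0730 = 4.082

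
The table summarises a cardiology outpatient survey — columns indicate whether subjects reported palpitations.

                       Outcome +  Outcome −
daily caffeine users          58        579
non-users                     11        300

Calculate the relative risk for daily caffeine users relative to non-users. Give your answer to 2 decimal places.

RR ≈ 2.57

risk, daily caffeine users = 58/637 = 0.09105
risk, non-users = 11/311 = 0.03537
RR = 0.09105 / 0.03537 = 2.57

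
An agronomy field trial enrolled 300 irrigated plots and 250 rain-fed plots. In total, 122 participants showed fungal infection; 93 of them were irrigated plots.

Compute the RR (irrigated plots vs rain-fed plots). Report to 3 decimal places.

irrigated plots without the outcome: 300 − 93 = 207
rain-fed plots with the outcome: 122 − 93 = 29
rain-fed plots without the outcome: 250 − 29 = 221
risk, irrigated plots = 93/300 = 0.3100
risk, rain-fed plots = 29/250 = 0.1160
RR = 0.3100 / 0.1160 = 2.672

2.672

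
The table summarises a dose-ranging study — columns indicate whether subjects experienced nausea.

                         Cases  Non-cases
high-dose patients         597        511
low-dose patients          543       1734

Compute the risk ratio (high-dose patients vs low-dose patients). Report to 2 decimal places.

RR = 2.26

risk, high-dose patients = 597/1108 = 0.5388
risk, low-dose patients = 543/2277 = 0.2385
RR = 0.5388 / 0.2385 = 2.26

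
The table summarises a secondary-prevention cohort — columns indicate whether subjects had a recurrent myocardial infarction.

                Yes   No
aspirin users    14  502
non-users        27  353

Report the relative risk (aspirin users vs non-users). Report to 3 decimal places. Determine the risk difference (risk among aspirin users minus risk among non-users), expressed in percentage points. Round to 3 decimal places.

RR = 0.382; RD = -4.392

risk, aspirin users = 14/516 = 0.02713
risk, non-users = 27/380 = 0.07105
RR = 0.02713 / 0.07105 = 0.382
risk difference = 0.02713 − 0.07105 = -0.04392 → -4.392 percentage points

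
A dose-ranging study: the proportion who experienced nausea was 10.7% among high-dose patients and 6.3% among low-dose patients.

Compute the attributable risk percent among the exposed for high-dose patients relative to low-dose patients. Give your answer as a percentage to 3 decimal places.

AR% = (0.1070 − 0.0630) / 0.1070 = 0.4112 → 41.121%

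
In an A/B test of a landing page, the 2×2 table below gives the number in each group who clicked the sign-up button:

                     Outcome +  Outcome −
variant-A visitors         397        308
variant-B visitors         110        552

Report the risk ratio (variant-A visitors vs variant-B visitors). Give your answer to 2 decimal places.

risk, variant-A visitors = 397/705 = 0.5631
risk, variant-B visitors = 110/662 = 0.1662
RR = 0.5631 / 0.1662 = 3.39

3.39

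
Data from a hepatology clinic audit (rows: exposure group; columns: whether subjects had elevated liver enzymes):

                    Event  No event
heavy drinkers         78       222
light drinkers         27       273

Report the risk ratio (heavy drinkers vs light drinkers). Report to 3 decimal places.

risk, heavy drinkers = 78/300 = 0.2600
risk, light drinkers = 27/300 = 0.0900
RR = 0.2600 / 0.0900 = 2.889

2.889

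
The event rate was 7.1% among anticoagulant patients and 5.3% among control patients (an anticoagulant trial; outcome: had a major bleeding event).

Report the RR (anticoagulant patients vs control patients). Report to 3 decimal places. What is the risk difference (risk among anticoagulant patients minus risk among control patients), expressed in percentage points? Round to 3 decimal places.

RR = 0.0710 / 0.0530 = 1.340
risk difference = 0.0710 − 0.0530 = 0.0180 → 1.800 percentage points

RR = 1.340; RD = 1.800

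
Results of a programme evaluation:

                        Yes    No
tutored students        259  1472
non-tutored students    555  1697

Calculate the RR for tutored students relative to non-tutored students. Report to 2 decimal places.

risk, tutored students = 259/1731 = 0.1496
risk, non-tutored students = 555/2252 = 0.2464
RR = 0.1496 / 0.2464 = 0.61

RR = 0.61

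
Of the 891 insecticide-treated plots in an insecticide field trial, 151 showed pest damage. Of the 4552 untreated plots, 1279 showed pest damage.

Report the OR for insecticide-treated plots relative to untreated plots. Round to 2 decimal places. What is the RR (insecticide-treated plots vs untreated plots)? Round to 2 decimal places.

OR = (151 × 3273) / (740 × 1279) = 494223/946460 ≈ 0.52
risk, insecticide-treated plots = 151/891 = 0.1695
risk, untreated plots = 1279/4552 = 0.2810
RR = 0.1695 / 0.2810 = 0.60

OR = 0.52; RR = 0.60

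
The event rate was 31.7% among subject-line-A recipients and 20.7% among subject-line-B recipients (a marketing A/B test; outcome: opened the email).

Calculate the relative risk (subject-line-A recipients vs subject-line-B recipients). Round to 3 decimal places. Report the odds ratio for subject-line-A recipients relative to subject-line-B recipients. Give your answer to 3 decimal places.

RR = 0.3170 / 0.2070 = 1.531
odds, subject-line-A recipients = 0.3170/0.6830 = 0.4641
odds, subject-line-B recipients = 0.2070/0.7930 = 0.2610
OR = 0.4641 / 0.2610 = 1.778

RR = 1.531; OR = 1.778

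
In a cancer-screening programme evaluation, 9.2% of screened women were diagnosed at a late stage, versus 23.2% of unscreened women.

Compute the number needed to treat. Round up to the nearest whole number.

absolute risk difference = 0.140000
1 / 0.140000 = 7.143 → round up → 8

NNT: 8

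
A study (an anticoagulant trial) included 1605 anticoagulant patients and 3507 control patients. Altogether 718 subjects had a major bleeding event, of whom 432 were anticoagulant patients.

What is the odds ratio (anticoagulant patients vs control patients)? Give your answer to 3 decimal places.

4.148

anticoagulant patients without the outcome: 1605 − 432 = 1173
control patients with the outcome: 718 − 432 = 286
control patients without the outcome: 3507 − 286 = 3221
odds, anticoagulant patients = 432/1173 = 0.3683
odds, control patients = 286/3221 = 0.0888
OR = 0.3683 / 0.0888 = 4.148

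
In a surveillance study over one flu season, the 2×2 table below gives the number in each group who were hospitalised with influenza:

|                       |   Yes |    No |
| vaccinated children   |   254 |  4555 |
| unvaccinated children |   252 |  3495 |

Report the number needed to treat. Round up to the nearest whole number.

risk, vaccinated children = 254/4809 = 0.052818
risk, unvaccinated children = 252/3747 = 0.067254
absolute risk difference = 0.014436
1 / 0.014436 = 69.271 → round up → 70

70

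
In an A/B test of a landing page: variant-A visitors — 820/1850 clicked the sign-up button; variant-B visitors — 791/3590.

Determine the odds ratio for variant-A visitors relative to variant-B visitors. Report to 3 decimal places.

odds, variant-A visitors = 820/1030 = 0.7961
odds, variant-B visitors = 791/2799 = 0.2826
OR = 0.7961 / 0.2826 = 2.817

2.817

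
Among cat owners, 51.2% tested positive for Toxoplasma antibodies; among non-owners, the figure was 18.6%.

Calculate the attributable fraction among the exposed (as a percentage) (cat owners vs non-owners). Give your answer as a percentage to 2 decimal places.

AR% = (0.5120 − 0.1860) / 0.5120 = 0.6367 → 63.67%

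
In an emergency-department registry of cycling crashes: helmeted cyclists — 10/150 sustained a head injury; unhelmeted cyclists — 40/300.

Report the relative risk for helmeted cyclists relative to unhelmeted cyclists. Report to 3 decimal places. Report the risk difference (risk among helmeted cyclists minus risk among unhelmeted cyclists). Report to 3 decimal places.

risk, helmeted cyclists = 10/150 = 0.0667
risk, unhelmeted cyclists = 40/300 = 0.1333
RR = 0.0667 / 0.1333 = 0.500
risk difference = 0.0667 − 0.1333 = -0.067

RR = 0.500; RD = -0.067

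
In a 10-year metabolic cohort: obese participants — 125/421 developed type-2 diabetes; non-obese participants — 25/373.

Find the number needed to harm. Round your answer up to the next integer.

risk, obese participants = 125/421 = 0.296912
risk, non-obese participants = 25/373 = 0.067024
absolute risk difference = 0.229888
1 / 0.229888 = 4.350 → round up → 5

NNH: 5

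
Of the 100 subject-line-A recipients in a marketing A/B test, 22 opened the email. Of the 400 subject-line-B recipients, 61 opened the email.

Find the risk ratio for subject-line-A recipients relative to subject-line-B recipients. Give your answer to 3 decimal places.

risk, subject-line-A recipients = 22/100 = 0.2200
risk, subject-line-B recipients = 61/400 = 0.1525
RR = 0.2200 / 0.1525 = 1.443

RR ≈ 1.443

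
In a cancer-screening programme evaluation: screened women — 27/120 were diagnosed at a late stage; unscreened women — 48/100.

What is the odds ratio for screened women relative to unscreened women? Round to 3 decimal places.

OR = (27 × 52) / (93 × 48) = 1404/4464 ≈ 0.315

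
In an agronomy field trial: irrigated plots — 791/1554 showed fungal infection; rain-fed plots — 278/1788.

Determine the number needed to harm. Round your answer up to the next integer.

NNH = 3

risk, irrigated plots = 791/1554 = 0.509009
risk, rain-fed plots = 278/1788 = 0.155481
absolute risk difference = 0.353528
1 / 0.353528 = 2.829 → round up → 3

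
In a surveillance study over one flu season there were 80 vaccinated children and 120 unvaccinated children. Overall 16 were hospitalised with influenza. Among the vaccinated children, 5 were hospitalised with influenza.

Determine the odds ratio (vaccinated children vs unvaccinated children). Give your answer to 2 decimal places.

0.66

vaccinated children without the outcome: 80 − 5 = 75
unvaccinated children with the outcome: 16 − 5 = 11
unvaccinated children without the outcome: 120 − 11 = 109
OR = (5 × 109) / (75 × 11) = 545/825 ≈ 0.66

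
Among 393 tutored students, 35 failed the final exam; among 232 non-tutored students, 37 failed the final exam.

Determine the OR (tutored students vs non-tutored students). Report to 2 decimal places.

OR ≈ 0.52

odds, tutored students = 35/358 = 0.0978
odds, non-tutored students = 37/195 = 0.1897
OR = 0.0978 / 0.1897 = 0.52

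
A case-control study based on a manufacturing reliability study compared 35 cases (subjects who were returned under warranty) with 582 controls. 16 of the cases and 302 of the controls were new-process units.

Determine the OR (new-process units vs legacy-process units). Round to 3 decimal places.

OR = (16 × 280) / (302 × 19) = 4480/5738 ≈ 0.781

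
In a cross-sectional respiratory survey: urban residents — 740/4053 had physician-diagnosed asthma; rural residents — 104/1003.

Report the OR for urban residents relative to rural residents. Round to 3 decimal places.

OR = (740 × 899) / (3313 × 104) = 665260/344552 ≈ 1.931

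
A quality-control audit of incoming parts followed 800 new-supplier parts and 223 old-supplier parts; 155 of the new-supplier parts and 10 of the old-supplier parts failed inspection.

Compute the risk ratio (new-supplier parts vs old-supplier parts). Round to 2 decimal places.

RR: 4.32

risk, new-supplier parts = 155/800 = 0.19375
risk, old-supplier parts = 10/223 = 0.04484
RR = 0.19375 / 0.04484 = 4.32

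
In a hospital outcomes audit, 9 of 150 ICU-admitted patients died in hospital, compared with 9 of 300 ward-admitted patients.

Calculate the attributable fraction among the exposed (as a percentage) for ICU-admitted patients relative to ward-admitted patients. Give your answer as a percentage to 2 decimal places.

risk, ICU-admitted patients = 9/150 = 0.06000
risk, ward-admitted patients = 9/300 = 0.03000
AR% = (0.06000 − 0.03000) / 0.06000 = 0.5000 → 50.00%

50.00%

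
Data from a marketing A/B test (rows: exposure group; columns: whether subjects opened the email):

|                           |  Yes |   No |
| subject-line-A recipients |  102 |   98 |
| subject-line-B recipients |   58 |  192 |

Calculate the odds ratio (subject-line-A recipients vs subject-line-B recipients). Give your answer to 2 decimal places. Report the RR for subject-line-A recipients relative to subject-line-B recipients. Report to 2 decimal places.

OR = (102 × 192) / (98 × 58) = 19584/5684 ≈ 3.45
risk, subject-line-A recipients = 102/200 = 0.5100
risk, subject-line-B recipients = 58/250 = 0.2320
RR = 0.5100 / 0.2320 = 2.20

OR = 3.45; RR = 2.20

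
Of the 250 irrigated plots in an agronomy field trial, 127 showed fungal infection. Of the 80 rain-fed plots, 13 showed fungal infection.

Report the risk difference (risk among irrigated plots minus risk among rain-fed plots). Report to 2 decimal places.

0.35

risk, irrigated plots = 127/250 = 0.5080
risk, rain-fed plots = 13/80 = 0.1625
risk difference = 0.5080 − 0.1625 = 0.35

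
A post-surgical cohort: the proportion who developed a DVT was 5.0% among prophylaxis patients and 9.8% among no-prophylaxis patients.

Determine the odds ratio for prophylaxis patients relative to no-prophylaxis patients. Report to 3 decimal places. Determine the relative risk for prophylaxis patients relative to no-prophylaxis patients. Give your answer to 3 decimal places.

odds, prophylaxis patients = 0.0500/0.9500 = 0.0526
odds, no-prophylaxis patients = 0.0980/0.9020 = 0.1086
OR = 0.0526 / 0.1086 = 0.484
RR = 0.0500 / 0.0980 = 0.510

OR = 0.484; RR = 0.510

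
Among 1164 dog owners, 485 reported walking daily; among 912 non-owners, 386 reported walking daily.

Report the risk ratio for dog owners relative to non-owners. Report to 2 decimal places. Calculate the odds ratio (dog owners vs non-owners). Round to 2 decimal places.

RR = 0.98; OR = 0.97

risk, dog owners = 485/1164 = 0.4167
risk, non-owners = 386/912 = 0.4232
RR = 0.4167 / 0.4232 = 0.98
odds, dog owners = 485/679 = 0.7143
odds, non-owners = 386/526 = 0.7338
OR = 0.7143 / 0.7338 = 0.97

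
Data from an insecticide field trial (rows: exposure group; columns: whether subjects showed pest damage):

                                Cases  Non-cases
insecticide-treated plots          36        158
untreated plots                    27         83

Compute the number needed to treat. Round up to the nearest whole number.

17

risk, insecticide-treated plots = 36/194 = 0.185567
risk, untreated plots = 27/110 = 0.245455
absolute risk difference = 0.059888
1 / 0.059888 = 16.698 → round up → 17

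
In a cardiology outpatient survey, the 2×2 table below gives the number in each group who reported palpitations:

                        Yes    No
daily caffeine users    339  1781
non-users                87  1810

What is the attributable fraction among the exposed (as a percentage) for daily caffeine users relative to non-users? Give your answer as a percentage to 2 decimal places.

71.32%

risk, daily caffeine users = 339/2120 = 0.15991
risk, non-users = 87/1897 = 0.04586
AR% = (0.15991 − 0.04586) / 0.15991 = 0.7132 → 71.32%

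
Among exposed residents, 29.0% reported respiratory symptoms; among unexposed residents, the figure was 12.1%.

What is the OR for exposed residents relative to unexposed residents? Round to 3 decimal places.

OR = 2.967

odds, exposed residents = 0.2900/0.7100 = 0.4085
odds, unexposed residents = 0.1210/0.8790 = 0.1377
OR = 0.4085 / 0.1377 = 2.967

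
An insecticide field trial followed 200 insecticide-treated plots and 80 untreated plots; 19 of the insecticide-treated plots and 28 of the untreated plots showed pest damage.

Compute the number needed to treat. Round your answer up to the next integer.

NNT = 4

risk, insecticide-treated plots = 19/200 = 0.095000
risk, untreated plots = 28/80 = 0.350000
absolute risk difference = 0.255000
1 / 0.255000 = 3.922 → round up → 4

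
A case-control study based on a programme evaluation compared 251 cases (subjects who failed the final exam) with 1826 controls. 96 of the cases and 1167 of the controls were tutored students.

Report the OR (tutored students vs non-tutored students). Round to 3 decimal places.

OR = (96 × 659) / (1167 × 155) = 63264/180885 ≈ 0.350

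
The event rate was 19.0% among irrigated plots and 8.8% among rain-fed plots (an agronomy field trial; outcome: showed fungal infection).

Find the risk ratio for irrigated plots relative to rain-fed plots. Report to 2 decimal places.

RR = 0.1900 / 0.0880 = 2.16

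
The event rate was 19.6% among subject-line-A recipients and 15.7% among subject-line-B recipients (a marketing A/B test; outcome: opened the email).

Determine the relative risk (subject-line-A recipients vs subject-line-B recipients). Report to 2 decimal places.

RR = 0.1960 / 0.1570 = 1.25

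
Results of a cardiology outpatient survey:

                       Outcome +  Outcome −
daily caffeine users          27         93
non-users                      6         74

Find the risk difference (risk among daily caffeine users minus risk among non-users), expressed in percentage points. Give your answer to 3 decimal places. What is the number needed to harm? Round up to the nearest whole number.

RD = 15.000; NNH = 7

risk, daily caffeine users = 27/120 = 0.2250
risk, non-users = 6/80 = 0.0750
risk difference = 0.2250 − 0.0750 = 0.1500 → 15.000 percentage points
absolute risk difference = 0.150000
1 / 0.150000 = 6.667 → round up → 7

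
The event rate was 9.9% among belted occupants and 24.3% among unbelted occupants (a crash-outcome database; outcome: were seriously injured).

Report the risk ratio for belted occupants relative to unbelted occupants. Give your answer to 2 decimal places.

RR = 0.0990 / 0.2430 = 0.41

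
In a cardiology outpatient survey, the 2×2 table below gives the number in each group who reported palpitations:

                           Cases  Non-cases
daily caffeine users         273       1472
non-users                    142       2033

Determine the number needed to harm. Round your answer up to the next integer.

risk, daily caffeine users = 273/1745 = 0.156447
risk, non-users = 142/2175 = 0.065287
absolute risk difference = 0.091160
1 / 0.091160 = 10.970 → round up → 11

NNH ≈ 11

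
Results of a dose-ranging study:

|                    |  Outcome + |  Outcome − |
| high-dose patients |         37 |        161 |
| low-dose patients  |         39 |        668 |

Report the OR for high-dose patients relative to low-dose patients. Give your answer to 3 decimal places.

OR = (37 × 668) / (161 × 39) = 24716/6279 ≈ 3.936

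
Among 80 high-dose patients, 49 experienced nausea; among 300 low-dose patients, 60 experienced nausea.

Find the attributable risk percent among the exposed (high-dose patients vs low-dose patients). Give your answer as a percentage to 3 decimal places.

AR%: 67.347%

risk, high-dose patients = 49/80 = 0.6125
risk, low-dose patients = 60/300 = 0.2000
AR% = (0.6125 − 0.2000) / 0.6125 = 0.6735 → 67.347%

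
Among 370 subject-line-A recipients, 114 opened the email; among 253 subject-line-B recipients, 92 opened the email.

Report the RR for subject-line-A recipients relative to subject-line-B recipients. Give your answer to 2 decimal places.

risk, subject-line-A recipients = 114/370 = 0.3081
risk, subject-line-B recipients = 92/253 = 0.3636
RR = 0.3081 / 0.3636 = 0.85

0.85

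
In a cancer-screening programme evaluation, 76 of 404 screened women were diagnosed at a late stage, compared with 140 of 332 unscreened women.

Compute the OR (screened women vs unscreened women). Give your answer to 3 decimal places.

OR = 0.318

odds, screened women = 76/328 = 0.2317
odds, unscreened women = 140/192 = 0.7292
OR = 0.2317 / 0.7292 = 0.318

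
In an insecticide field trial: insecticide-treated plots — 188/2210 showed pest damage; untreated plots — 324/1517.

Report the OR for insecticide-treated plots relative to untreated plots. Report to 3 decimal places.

odds, insecticide-treated plots = 188/2022 = 0.0930
odds, untreated plots = 324/1193 = 0.2716
OR = 0.0930 / 0.2716 = 0.342

0.342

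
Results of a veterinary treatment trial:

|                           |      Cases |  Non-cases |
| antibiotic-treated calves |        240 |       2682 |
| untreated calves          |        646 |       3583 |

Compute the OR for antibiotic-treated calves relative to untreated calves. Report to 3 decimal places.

OR = (240 × 3583) / (2682 × 646) = 859920/1732572 ≈ 0.496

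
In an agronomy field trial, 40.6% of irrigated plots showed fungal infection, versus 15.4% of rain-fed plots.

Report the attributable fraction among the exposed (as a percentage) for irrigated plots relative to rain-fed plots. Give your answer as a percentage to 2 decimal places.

AR% = (0.4060 − 0.1540) / 0.4060 = 0.6207 → 62.07%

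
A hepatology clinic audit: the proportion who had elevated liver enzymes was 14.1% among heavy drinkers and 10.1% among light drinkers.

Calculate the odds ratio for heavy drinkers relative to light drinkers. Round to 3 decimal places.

odds, heavy drinkers = 0.1410/0.8590 = 0.1641
odds, light drinkers = 0.1010/0.8990 = 0.1123
OR = 0.1641 / 0.1123 = 1.461

1.461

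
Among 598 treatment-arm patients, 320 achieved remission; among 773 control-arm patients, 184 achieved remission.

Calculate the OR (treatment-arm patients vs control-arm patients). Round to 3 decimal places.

odds, treatment-arm patients = 320/278 = 1.1511
odds, control-arm patients = 184/589 = 0.3124
OR = 1.1511 / 0.3124 = 3.685

OR: 3.685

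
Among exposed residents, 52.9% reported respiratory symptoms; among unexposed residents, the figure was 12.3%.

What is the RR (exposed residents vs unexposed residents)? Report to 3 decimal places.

RR = 0.5290 / 0.1230 = 4.301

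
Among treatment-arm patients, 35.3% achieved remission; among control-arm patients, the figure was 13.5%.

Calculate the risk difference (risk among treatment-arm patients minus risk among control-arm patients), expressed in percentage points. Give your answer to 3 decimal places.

RD = 21.800

risk difference = 0.3530 − 0.1350 = 0.2180 → 21.800 percentage points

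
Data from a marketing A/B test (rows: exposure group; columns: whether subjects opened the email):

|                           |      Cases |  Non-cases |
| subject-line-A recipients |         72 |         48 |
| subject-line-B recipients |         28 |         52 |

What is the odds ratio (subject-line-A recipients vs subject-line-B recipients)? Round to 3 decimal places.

odds, subject-line-A recipients = 72/48 = 1.5000
odds, subject-line-B recipients = 28/52 = 0.5385
OR = 1.5000 / 0.5385 = 2.786

OR: 2.786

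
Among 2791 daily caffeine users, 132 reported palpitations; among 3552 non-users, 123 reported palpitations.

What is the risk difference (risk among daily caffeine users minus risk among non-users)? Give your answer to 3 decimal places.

RD ≈ 0.013

risk, daily caffeine users = 132/2791 = 0.04729
risk, non-users = 123/3552 = 0.03463
risk difference = 0.04729 − 0.03463 = 0.013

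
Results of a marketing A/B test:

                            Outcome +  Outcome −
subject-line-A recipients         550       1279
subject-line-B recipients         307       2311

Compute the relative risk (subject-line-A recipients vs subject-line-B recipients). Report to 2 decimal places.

2.56

risk, subject-line-A recipients = 550/1829 = 0.3007
risk, subject-line-B recipients = 307/2618 = 0.1173
RR = 0.3007 / 0.1173 = 2.56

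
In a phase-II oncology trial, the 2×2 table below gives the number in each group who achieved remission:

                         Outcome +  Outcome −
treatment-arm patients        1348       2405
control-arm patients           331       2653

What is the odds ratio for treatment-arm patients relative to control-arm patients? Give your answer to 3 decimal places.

OR = (1348 × 2653) / (2405 × 331) = 3576244/796055 ≈ 4.492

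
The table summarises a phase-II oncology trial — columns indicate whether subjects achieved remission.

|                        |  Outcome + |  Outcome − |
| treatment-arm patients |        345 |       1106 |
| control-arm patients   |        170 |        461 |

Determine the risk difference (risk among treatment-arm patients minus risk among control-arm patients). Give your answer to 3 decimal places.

RD: -0.032

risk, treatment-arm patients = 345/1451 = 0.2378
risk, control-arm patients = 170/631 = 0.2694
risk difference = 0.2378 − 0.2694 = -0.032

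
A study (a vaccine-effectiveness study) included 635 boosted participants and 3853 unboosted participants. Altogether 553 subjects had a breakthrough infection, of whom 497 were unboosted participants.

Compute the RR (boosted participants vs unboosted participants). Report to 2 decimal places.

boosted participants with the outcome: 553 − 497 = 56
boosted participants without the outcome: 635 − 56 = 579
unboosted participants without the outcome: 3853 − 497 = 3356
risk, boosted participants = 56/635 = 0.0882
risk, unboosted participants = 497/3853 = 0.1290
RR = 0.0882 / 0.1290 = 0.68

RR = 0.68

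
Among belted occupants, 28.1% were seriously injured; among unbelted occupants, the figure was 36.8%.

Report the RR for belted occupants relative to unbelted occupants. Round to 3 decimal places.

RR = 0.2810 / 0.3680 = 0.764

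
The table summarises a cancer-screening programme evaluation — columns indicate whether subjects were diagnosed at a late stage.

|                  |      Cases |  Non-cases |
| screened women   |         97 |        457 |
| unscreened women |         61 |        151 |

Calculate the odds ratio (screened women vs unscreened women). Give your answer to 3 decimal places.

OR ≈ 0.525

odds, screened women = 97/457 = 0.2123
odds, unscreened women = 61/151 = 0.4040
OR = 0.2123 / 0.4040 = 0.525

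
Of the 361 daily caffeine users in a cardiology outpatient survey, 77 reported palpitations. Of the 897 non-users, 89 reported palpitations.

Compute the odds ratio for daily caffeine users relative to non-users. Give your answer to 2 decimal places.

odds, daily caffeine users = 77/284 = 0.2711
odds, non-users = 89/808 = 0.1101
OR = 0.2711 / 0.1101 = 2.46

2.46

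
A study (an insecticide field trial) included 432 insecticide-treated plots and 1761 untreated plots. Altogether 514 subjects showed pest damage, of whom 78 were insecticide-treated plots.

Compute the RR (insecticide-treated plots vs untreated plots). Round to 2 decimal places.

RR: 0.73

insecticide-treated plots without the outcome: 432 − 78 = 354
untreated plots with the outcome: 514 − 78 = 436
untreated plots without the outcome: 1761 − 436 = 1325
risk, insecticide-treated plots = 78/432 = 0.1806
risk, untreated plots = 436/1761 = 0.2476
RR = 0.1806 / 0.2476 = 0.73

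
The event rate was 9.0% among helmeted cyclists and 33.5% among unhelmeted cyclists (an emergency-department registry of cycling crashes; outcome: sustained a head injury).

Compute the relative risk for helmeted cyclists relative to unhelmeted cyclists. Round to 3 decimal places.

RR = 0.0900 / 0.3350 = 0.269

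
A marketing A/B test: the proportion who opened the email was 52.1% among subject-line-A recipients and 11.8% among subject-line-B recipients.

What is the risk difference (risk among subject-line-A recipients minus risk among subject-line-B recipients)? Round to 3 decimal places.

risk difference = 0.5210 − 0.1180 = 0.403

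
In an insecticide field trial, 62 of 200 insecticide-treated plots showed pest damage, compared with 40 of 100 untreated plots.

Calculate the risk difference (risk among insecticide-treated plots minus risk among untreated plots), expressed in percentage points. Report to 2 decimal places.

-9.00

risk, insecticide-treated plots = 62/200 = 0.3100
risk, untreated plots = 40/100 = 0.4000
risk difference = 0.3100 − 0.4000 = -0.0900 → -9.00 percentage points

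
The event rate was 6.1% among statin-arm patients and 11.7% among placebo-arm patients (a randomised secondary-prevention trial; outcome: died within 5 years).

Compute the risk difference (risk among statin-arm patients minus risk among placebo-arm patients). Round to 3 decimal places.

risk difference = 0.0610 − 0.1170 = -0.056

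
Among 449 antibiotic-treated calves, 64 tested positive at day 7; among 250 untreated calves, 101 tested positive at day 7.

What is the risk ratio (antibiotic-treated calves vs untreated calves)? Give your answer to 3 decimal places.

0.353

risk, antibiotic-treated calves = 64/449 = 0.1425
risk, untreated calves = 101/250 = 0.4040
RR = 0.1425 / 0.4040 = 0.353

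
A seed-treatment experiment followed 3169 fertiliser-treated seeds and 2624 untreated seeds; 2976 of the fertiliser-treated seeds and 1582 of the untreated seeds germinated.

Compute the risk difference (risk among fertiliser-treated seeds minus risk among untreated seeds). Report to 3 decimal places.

risk, fertiliser-treated seeds = 2976/3169 = 0.9391
risk, untreated seeds = 1582/2624 = 0.6029
risk difference = 0.9391 − 0.6029 = 0.336

RD = 0.336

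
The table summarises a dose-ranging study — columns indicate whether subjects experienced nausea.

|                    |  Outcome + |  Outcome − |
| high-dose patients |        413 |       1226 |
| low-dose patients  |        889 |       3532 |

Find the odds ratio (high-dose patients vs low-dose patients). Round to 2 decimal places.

1.34

odds, high-dose patients = 413/1226 = 0.3369
odds, low-dose patients = 889/3532 = 0.2517
OR = 0.3369 / 0.2517 = 1.34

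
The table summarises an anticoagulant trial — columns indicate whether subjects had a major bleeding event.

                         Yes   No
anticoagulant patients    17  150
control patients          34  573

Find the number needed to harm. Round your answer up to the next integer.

22

risk, anticoagulant patients = 17/167 = 0.101796
risk, control patients = 34/607 = 0.056013
absolute risk difference = 0.045783
1 / 0.045783 = 21.842 → round up → 22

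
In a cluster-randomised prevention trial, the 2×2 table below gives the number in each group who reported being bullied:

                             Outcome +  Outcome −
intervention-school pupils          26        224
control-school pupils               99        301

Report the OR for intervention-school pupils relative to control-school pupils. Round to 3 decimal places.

OR = (26 × 301) / (224 × 99) = 7826/22176 ≈ 0.353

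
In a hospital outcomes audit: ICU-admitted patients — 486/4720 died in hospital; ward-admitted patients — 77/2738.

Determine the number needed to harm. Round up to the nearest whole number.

risk, ICU-admitted patients = 486/4720 = 0.102966
risk, ward-admitted patients = 77/2738 = 0.028123
absolute risk difference = 0.074843
1 / 0.074843 = 13.361 → round up → 14

NNH ≈ 14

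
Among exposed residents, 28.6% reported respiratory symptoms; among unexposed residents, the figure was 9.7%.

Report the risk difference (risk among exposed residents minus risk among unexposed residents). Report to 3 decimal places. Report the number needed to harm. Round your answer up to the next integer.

risk difference = 0.2860 − 0.0970 = 0.189
absolute risk difference = 0.189000
1 / 0.189000 = 5.291 → round up → 6

RD = 0.189; NNH = 6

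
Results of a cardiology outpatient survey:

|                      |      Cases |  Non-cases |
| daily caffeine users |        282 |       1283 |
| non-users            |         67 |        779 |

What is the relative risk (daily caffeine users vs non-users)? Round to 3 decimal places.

risk, daily caffeine users = 282/1565 = 0.1802
risk, non-users = 67/846 = 0.0792
RR = 0.1802 / 0.0792 = 2.275

RR ≈ 2.275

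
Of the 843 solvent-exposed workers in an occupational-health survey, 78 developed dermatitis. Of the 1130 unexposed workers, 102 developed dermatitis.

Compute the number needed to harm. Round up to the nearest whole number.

NNH: 443

risk, solvent-exposed workers = 78/843 = 0.092527
risk, unexposed workers = 102/1130 = 0.090265
absolute risk difference = 0.002261
1 / 0.002261 = 442.282 → round up → 443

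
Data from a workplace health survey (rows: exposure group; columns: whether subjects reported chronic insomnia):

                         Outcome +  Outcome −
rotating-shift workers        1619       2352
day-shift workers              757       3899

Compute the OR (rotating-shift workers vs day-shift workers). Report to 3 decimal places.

odds, rotating-shift workers = 1619/2352 = 0.6884
odds, day-shift workers = 757/3899 = 0.1942
OR = 0.6884 / 0.1942 = 3.545

OR = 3.545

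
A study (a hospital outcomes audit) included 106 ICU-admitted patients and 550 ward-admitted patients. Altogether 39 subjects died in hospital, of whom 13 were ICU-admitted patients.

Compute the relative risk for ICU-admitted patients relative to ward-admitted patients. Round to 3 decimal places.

ICU-admitted patients without the outcome: 106 − 13 = 93
ward-admitted patients with the outcome: 39 − 13 = 26
ward-admitted patients without the outcome: 550 − 26 = 524
risk, ICU-admitted patients = 13/106 = 0.12264
risk, ward-admitted patients = 26/550 = 0.04727
RR = 0.12264 / 0.04727 = 2.594

RR ≈ 2.594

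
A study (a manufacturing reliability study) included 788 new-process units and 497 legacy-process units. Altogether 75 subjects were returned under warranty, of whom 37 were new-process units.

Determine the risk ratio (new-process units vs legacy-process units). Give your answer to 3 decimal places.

RR: 0.614

new-process units without the outcome: 788 − 37 = 751
legacy-process units with the outcome: 75 − 37 = 38
legacy-process units without the outcome: 497 − 38 = 459
risk, new-process units = 37/788 = 0.04695
risk, legacy-process units = 38/497 = 0.07646
RR = 0.04695 / 0.07646 = 0.614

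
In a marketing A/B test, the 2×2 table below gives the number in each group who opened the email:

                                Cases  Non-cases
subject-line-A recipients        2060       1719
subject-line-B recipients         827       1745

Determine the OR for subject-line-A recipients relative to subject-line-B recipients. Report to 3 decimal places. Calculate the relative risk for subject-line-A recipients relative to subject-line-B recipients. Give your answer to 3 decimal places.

OR = (2060 × 1745) / (1719 × 827) = 3594700/1421613 ≈ 2.529
risk, subject-line-A recipients = 2060/3779 = 0.5451
risk, subject-line-B recipients = 827/2572 = 0.3215
RR = 0.5451 / 0.3215 = 1.695

OR = 2.529; RR = 1.695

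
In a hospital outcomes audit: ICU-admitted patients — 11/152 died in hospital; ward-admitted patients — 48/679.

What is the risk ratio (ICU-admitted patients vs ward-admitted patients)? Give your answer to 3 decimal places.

risk, ICU-admitted patients = 11/152 = 0.0724
risk, ward-admitted patients = 48/679 = 0.0707
RR = 0.0724 / 0.0707 = 1.024

1.024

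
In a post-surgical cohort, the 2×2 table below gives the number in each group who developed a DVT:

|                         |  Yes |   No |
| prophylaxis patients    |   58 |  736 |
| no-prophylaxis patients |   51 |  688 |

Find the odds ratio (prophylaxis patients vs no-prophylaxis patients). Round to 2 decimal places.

odds, prophylaxis patients = 58/736 = 0.0788
odds, no-prophylaxis patients = 51/688 = 0.0741
OR = 0.0788 / 0.0741 = 1.06

OR: 1.06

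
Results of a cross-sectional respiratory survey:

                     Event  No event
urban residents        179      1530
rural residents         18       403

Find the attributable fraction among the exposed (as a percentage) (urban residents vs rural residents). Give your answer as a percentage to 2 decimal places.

59.18%

risk, urban residents = 179/1709 = 0.10474
risk, rural residents = 18/421 = 0.04276
AR% = (0.10474 − 0.04276) / 0.10474 = 0.5918 → 59.18%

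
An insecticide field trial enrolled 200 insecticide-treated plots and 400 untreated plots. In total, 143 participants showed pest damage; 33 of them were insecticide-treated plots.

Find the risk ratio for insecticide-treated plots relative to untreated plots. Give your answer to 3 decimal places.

0.600

insecticide-treated plots without the outcome: 200 − 33 = 167
untreated plots with the outcome: 143 − 33 = 110
untreated plots without the outcome: 400 − 110 = 290
risk, insecticide-treated plots = 33/200 = 0.1650
risk, untreated plots = 110/400 = 0.2750
RR = 0.1650 / 0.2750 = 0.600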